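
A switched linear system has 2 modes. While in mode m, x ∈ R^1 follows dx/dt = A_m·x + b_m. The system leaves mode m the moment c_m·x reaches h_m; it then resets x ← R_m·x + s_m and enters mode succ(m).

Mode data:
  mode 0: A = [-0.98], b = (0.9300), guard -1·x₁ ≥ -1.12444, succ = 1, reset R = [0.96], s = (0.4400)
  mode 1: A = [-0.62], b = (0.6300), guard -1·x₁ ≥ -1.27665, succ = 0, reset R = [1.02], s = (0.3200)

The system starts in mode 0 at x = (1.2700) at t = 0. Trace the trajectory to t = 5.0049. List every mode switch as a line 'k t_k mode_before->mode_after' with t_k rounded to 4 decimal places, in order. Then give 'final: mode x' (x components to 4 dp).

1 0.6164 0->1
2 1.6786 1->0
3 3.0507 0->1
4 4.1129 1->0
final: 0 1.2299

Mode 0: guard c·x = -1.1244 hit at Δt = 0.6164 (t = 0.6164), x⁻ = (1.1244) → reset → x⁺ = (1.5195), jump to mode 1
Mode 1: guard c·x = -1.2767 hit at Δt = 1.0622 (t = 1.6786), x⁻ = (1.2767) → reset → x⁺ = (1.6222), jump to mode 0
Mode 0: guard c·x = -1.1244 hit at Δt = 1.3721 (t = 3.0507), x⁻ = (1.1244) → reset → x⁺ = (1.5195), jump to mode 1
Mode 1: guard c·x = -1.2767 hit at Δt = 1.0622 (t = 4.1129), x⁻ = (1.2767) → reset → x⁺ = (1.6222), jump to mode 0
Mode 0: flow for 0.8920 to horizon, guard not reached → x = (1.2299)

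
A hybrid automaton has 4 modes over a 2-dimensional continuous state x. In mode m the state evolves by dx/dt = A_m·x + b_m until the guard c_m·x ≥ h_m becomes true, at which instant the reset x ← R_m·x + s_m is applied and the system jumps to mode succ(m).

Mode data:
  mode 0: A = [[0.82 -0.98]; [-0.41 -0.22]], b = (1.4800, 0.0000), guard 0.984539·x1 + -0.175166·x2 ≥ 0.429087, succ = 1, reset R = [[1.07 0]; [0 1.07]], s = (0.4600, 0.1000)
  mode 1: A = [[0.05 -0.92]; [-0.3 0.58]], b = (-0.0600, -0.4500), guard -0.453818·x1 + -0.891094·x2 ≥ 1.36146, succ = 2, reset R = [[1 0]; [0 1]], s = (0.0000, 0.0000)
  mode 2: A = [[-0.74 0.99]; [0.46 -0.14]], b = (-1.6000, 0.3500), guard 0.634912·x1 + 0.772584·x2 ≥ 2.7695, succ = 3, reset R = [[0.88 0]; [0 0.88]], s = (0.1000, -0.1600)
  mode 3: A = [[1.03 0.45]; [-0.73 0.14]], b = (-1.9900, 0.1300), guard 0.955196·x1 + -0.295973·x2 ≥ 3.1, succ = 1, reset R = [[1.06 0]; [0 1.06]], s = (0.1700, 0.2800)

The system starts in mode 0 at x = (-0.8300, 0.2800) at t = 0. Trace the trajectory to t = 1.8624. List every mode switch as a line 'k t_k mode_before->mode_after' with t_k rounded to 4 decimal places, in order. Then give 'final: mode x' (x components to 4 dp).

Mode 0: guard c·x = 0.4291 hit at Δt = 1.5190 (t = 1.5190), x⁻ = (0.4956, 0.3358) → reset → x⁺ = (0.9903, 0.4593), jump to mode 1
Mode 1: flow for 0.3434 to horizon, guard not reached → x = (0.8675, 0.2839)

1 1.5190 0->1
final: 1 0.8675 0.2839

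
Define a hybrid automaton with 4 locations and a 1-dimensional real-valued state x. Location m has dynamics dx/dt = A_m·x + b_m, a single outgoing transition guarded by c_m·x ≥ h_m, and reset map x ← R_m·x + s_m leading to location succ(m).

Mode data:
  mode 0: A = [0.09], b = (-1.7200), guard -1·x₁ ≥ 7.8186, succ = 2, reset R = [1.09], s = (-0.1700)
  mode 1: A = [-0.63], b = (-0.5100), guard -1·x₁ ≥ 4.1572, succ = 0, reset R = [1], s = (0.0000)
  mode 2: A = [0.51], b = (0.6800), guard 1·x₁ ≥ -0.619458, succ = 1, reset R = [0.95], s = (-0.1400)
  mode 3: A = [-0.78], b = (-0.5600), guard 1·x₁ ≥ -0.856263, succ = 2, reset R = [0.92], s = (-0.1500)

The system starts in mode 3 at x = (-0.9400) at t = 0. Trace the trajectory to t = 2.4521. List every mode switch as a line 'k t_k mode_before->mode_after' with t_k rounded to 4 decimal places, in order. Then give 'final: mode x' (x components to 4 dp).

1 0.6069 3->2
2 1.7645 2->1
final: 1 -0.7570

Mode 3: guard c·x = -0.8563 hit at Δt = 0.6069 (t = 0.6069), x⁻ = (-0.8563) → reset → x⁺ = (-0.9378), jump to mode 2
Mode 2: guard c·x = -0.6195 hit at Δt = 1.1576 (t = 1.7645), x⁻ = (-0.6195) → reset → x⁺ = (-0.7285), jump to mode 1
Mode 1: flow for 0.6876 to horizon, guard not reached → x = (-0.7570)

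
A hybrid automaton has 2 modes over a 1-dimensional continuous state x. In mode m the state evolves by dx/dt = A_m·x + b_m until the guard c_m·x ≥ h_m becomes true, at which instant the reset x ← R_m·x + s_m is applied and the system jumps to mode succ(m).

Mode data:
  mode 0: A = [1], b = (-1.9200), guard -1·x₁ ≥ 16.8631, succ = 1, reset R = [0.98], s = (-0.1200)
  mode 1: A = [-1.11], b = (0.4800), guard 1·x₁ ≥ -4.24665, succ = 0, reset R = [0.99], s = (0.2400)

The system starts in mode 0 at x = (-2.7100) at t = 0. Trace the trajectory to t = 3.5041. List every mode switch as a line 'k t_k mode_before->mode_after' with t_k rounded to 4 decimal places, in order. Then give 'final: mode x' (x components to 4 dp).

Mode 0: guard c·x = 16.8631 hit at Δt = 1.4004 (t = 1.4004), x⁻ = (-16.8631) → reset → x⁺ = (-16.6458), jump to mode 1
Mode 1: guard c·x = -4.2466 hit at Δt = 1.1664 (t = 2.5668), x⁻ = (-4.2467) → reset → x⁺ = (-3.9642), jump to mode 0
Mode 0: flow for 0.9373 to horizon, guard not reached → x = (-13.1028)

1 1.4004 0->1
2 2.5668 1->0
final: 0 -13.1028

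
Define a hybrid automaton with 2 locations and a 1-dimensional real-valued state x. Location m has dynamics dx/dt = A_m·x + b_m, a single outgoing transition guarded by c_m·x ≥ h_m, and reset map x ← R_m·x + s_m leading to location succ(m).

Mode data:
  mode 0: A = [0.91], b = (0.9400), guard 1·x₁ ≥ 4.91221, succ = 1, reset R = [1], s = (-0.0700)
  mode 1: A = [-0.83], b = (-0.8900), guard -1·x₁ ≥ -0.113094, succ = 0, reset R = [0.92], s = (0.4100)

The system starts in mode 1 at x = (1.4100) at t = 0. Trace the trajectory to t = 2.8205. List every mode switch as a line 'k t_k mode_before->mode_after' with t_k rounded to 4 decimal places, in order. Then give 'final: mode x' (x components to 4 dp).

Mode 1: guard c·x = -0.1131 hit at Δt = 0.8905 (t = 0.8905), x⁻ = (0.1131) → reset → x⁺ = (0.5140), jump to mode 0
Mode 0: guard c·x = 4.9122 hit at Δt = 1.4794 (t = 2.3699), x⁻ = (4.9122) → reset → x⁺ = (4.8422), jump to mode 1
Mode 1: flow for 0.4506 to horizon, guard not reached → x = (2.9968)

1 0.8905 1->0
2 2.3699 0->1
final: 1 2.9968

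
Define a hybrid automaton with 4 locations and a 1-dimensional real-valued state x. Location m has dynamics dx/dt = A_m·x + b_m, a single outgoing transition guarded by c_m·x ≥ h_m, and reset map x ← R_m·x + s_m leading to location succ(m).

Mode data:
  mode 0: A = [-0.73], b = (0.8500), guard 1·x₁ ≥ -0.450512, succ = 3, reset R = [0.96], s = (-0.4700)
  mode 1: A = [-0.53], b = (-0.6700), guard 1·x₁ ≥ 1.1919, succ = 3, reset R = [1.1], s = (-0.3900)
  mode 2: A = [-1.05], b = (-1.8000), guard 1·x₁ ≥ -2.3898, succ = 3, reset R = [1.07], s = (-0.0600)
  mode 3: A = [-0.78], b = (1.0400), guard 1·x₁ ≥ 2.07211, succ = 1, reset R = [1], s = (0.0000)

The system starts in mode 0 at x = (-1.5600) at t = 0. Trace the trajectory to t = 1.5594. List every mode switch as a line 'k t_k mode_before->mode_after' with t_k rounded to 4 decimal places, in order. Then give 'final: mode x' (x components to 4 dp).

Mode 0: guard c·x = -0.4505 hit at Δt = 0.7164 (t = 0.7164), x⁻ = (-0.4505) → reset → x⁺ = (-0.9025), jump to mode 3
Mode 3: flow for 0.8430 to horizon, guard not reached → x = (0.1749)

1 0.7164 0->3
final: 3 0.1749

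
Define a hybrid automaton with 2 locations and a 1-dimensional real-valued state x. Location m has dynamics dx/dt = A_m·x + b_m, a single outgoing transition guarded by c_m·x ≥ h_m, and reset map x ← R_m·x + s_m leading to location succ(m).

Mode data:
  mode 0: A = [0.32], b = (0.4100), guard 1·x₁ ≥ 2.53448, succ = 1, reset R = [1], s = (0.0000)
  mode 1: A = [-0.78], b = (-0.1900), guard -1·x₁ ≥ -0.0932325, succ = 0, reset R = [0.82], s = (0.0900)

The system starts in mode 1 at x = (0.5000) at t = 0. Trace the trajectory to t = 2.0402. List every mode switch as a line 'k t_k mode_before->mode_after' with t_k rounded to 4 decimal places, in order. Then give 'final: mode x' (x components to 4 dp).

Mode 1: guard c·x = -0.0932 hit at Δt = 1.0153 (t = 1.0153), x⁻ = (0.0932) → reset → x⁺ = (0.1665), jump to mode 0
Mode 0: flow for 1.0249 to horizon, guard not reached → x = (0.7284)

1 1.0153 1->0
final: 0 0.7284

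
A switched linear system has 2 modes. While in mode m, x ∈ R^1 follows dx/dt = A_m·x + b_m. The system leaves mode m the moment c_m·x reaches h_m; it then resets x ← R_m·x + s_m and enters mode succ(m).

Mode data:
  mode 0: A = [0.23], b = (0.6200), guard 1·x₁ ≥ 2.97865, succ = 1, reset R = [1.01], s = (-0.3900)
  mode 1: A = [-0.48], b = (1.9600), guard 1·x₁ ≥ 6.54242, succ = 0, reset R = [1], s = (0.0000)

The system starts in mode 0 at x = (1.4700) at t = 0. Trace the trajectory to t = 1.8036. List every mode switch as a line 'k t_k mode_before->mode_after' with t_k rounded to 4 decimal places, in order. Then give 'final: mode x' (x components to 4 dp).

Mode 0: guard c·x = 2.9787 hit at Δt = 1.3438 (t = 1.3438), x⁻ = (2.9786) → reset → x⁺ = (2.6184), jump to mode 1
Mode 1: flow for 0.4598 to horizon, guard not reached → x = (2.9086)

1 1.3438 0->1
final: 1 2.9086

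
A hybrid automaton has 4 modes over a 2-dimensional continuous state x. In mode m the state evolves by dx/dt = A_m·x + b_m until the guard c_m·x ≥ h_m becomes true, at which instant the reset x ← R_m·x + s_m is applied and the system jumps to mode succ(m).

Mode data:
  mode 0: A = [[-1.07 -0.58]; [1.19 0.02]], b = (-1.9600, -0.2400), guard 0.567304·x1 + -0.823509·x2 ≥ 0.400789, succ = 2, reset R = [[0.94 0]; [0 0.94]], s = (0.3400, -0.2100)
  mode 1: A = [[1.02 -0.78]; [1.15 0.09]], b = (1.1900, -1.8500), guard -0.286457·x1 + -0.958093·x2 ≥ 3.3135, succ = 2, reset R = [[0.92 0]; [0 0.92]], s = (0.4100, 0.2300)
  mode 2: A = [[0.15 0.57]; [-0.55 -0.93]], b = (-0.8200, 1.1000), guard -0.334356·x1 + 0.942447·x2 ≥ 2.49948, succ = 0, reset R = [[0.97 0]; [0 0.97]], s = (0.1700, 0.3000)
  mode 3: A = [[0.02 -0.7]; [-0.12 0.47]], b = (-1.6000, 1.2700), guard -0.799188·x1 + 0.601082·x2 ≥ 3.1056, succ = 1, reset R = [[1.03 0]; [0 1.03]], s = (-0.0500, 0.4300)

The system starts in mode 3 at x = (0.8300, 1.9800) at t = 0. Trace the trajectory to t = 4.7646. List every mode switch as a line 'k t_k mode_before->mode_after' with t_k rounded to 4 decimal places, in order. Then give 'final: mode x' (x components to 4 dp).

1 0.5964 3->1
2 1.7055 1->2
3 2.3123 2->0
4 3.0479 0->2
5 4.1469 2->0
final: 0 -2.8471 -1.1618

Mode 3: guard c·x = 3.1056 hit at Δt = 0.5964 (t = 0.5964), x⁻ = (-1.2508, 3.5037) → reset → x⁺ = (-1.3383, 4.0388), jump to mode 1
Mode 1: guard c·x = 3.3135 hit at Δt = 1.1091 (t = 1.7055), x⁻ = (-4.9419, -1.9809) → reset → x⁺ = (-4.1365, -1.5924), jump to mode 2
Mode 2: guard c·x = 2.4995 hit at Δt = 0.6068 (t = 2.3123), x⁻ = (-5.1677, 0.8188) → reset → x⁺ = (-4.8426, 1.0942), jump to mode 0
Mode 0: guard c·x = 0.4008 hit at Δt = 0.7356 (t = 3.0479), x⁻ = (-2.8890, -2.4768) → reset → x⁺ = (-2.3756, -2.5382), jump to mode 2
Mode 2: guard c·x = 2.4995 hit at Δt = 1.0990 (t = 4.1469), x⁻ = (-4.1188, 1.1909) → reset → x⁺ = (-3.8253, 1.4551), jump to mode 0
Mode 0: flow for 0.6177 to horizon, guard not reached → x = (-2.8471, -1.1618)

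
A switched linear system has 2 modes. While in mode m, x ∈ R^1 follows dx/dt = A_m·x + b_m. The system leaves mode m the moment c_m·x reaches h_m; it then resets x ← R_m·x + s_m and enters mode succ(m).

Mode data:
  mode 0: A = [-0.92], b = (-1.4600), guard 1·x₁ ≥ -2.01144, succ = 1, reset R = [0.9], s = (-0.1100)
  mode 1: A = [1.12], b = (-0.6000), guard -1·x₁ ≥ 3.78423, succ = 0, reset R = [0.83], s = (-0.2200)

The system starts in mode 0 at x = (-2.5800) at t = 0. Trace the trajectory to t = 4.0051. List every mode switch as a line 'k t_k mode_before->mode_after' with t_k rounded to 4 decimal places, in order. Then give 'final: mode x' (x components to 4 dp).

1 0.9238 0->1
2 1.4280 1->0
3 2.9825 0->1
4 3.4867 1->0
final: 0 -2.6880

Mode 0: guard c·x = -2.0114 hit at Δt = 0.9238 (t = 0.9238), x⁻ = (-2.0114) → reset → x⁺ = (-1.9203), jump to mode 1
Mode 1: guard c·x = 3.7842 hit at Δt = 0.5042 (t = 1.4280), x⁻ = (-3.7842) → reset → x⁺ = (-3.3609), jump to mode 0
Mode 0: guard c·x = -2.0114 hit at Δt = 1.5544 (t = 2.9825), x⁻ = (-2.0114) → reset → x⁺ = (-1.9203), jump to mode 1
Mode 1: guard c·x = 3.7842 hit at Δt = 0.5042 (t = 3.4867), x⁻ = (-3.7842) → reset → x⁺ = (-3.3609), jump to mode 0
Mode 0: flow for 0.5184 to horizon, guard not reached → x = (-2.6880)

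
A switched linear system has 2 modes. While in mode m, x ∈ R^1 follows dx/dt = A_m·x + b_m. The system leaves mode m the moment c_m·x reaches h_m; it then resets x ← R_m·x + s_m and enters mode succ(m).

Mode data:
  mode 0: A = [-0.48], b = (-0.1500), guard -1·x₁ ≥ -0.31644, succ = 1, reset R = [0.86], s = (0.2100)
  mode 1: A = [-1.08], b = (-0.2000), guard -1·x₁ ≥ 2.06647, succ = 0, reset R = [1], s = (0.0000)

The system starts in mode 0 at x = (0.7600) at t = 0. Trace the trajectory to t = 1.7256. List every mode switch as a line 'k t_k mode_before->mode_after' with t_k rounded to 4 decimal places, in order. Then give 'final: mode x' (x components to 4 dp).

Mode 0: guard c·x = -0.3164 hit at Δt = 1.1119 (t = 1.1119), x⁻ = (0.3164) → reset → x⁺ = (0.4821), jump to mode 1
Mode 1: flow for 0.6137 to horizon, guard not reached → x = (0.1588)

1 1.1119 0->1
final: 1 0.1588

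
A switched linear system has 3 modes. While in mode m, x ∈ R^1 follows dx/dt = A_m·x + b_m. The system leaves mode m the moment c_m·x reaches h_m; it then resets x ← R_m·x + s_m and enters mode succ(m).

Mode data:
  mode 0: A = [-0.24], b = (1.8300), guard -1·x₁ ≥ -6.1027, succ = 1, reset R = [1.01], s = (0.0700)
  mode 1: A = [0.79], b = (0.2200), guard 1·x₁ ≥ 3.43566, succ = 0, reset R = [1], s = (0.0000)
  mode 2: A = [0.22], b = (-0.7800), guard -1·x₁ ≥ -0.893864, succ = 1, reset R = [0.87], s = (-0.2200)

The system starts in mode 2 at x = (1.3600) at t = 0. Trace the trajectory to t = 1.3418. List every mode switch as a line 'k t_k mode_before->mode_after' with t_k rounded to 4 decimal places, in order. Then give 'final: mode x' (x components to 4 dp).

Mode 2: guard c·x = -0.8939 hit at Δt = 0.8788 (t = 0.8788), x⁻ = (0.8939) → reset → x⁺ = (0.5577), jump to mode 1
Mode 1: flow for 0.4630 to horizon, guard not reached → x = (0.9269)

1 0.8788 2->1
final: 1 0.9269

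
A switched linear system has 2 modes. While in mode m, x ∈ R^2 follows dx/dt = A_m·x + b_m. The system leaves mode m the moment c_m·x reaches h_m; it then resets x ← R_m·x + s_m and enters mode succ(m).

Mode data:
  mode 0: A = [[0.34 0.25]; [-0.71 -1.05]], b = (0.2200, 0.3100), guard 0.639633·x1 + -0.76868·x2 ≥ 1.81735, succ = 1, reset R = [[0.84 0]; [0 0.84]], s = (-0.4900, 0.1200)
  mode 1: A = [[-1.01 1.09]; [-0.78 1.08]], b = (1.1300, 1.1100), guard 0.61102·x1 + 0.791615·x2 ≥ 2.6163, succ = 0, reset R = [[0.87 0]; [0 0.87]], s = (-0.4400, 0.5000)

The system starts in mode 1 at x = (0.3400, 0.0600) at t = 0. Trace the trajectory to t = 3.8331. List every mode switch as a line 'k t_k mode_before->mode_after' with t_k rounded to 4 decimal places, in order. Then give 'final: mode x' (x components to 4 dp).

1 1.4623 1->0
2 2.7659 0->1
final: 1 1.1416 -0.2764

Mode 1: guard c·x = 2.6163 hit at Δt = 1.4623 (t = 1.4623), x⁻ = (1.8496, 1.8773) → reset → x⁺ = (1.1692, 2.1333), jump to mode 0
Mode 0: guard c·x = 1.8174 hit at Δt = 1.3036 (t = 2.7659), x⁻ = (2.5364, -0.2536) → reset → x⁺ = (1.6406, -0.0930), jump to mode 1
Mode 1: flow for 1.0672 to horizon, guard not reached → x = (1.1416, -0.2764)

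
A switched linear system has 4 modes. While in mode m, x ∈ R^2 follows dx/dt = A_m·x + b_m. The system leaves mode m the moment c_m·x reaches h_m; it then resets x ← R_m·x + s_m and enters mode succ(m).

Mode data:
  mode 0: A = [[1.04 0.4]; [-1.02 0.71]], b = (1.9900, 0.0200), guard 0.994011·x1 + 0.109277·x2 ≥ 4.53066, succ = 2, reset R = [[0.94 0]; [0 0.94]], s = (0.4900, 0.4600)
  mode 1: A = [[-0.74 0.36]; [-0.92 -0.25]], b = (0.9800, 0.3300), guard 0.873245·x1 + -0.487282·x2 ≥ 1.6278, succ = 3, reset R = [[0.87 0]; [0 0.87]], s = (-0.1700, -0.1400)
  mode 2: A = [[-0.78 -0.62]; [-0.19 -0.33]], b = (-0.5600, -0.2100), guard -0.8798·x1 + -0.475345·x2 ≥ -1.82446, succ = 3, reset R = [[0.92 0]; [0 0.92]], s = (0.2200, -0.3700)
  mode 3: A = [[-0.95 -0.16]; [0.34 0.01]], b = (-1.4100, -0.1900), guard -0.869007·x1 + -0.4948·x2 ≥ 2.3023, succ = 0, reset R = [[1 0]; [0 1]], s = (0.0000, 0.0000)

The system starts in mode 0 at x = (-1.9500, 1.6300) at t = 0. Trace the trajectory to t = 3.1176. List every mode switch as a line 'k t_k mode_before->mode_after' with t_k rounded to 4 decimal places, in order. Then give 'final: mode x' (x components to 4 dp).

1 1.5785 0->2
2 2.4570 2->3
final: 3 -1.1264 3.7525

Mode 0: guard c·x = 4.5307 hit at Δt = 1.5785 (t = 1.5785), x⁻ = (3.8115, 6.7899) → reset → x⁺ = (4.0728, 6.8425), jump to mode 2
Mode 2: guard c·x = -1.8245 hit at Δt = 0.8785 (t = 2.4570), x⁻ = (-0.5025, 4.7683) → reset → x⁺ = (-0.2423, 4.0168), jump to mode 3
Mode 3: flow for 0.6606 to horizon, guard not reached → x = (-1.1264, 3.7525)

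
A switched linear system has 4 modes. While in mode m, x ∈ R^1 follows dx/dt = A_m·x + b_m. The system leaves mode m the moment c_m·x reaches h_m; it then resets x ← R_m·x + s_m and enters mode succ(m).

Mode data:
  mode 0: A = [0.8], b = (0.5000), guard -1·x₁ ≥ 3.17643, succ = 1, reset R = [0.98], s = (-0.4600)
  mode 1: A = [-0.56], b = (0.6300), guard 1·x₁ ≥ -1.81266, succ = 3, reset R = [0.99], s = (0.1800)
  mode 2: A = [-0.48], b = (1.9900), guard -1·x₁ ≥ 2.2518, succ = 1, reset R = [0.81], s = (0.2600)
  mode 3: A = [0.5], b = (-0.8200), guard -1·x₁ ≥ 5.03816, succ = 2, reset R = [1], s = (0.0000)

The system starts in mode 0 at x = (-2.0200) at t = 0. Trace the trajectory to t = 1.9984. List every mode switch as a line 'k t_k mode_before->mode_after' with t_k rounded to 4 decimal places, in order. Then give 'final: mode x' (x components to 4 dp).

1 0.7547 0->1
2 1.5931 1->3
final: 3 -2.3457

Mode 0: guard c·x = 3.1764 hit at Δt = 0.7547 (t = 0.7547), x⁻ = (-3.1764) → reset → x⁺ = (-3.5729), jump to mode 1
Mode 1: guard c·x = -1.8127 hit at Δt = 0.8384 (t = 1.5931), x⁻ = (-1.8127) → reset → x⁺ = (-1.6145), jump to mode 3
Mode 3: flow for 0.4053 to horizon, guard not reached → x = (-2.3457)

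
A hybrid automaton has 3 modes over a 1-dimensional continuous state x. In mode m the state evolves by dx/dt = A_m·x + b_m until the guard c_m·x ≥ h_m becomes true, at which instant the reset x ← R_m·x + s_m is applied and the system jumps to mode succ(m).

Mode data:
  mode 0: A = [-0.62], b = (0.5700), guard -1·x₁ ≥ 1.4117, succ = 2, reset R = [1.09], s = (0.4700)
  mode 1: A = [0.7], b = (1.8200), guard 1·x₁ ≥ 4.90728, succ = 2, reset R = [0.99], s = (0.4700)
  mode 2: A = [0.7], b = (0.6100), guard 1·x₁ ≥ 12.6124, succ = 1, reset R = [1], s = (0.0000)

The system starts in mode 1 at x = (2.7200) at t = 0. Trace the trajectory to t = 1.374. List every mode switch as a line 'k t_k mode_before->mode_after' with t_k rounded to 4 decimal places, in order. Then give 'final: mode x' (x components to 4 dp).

1 0.4920 1->2
final: 2 10.6233

Mode 1: guard c·x = 4.9073 hit at Δt = 0.4920 (t = 0.4920), x⁻ = (4.9073) → reset → x⁺ = (5.3282), jump to mode 2
Mode 2: flow for 0.8820 to horizon, guard not reached → x = (10.6233)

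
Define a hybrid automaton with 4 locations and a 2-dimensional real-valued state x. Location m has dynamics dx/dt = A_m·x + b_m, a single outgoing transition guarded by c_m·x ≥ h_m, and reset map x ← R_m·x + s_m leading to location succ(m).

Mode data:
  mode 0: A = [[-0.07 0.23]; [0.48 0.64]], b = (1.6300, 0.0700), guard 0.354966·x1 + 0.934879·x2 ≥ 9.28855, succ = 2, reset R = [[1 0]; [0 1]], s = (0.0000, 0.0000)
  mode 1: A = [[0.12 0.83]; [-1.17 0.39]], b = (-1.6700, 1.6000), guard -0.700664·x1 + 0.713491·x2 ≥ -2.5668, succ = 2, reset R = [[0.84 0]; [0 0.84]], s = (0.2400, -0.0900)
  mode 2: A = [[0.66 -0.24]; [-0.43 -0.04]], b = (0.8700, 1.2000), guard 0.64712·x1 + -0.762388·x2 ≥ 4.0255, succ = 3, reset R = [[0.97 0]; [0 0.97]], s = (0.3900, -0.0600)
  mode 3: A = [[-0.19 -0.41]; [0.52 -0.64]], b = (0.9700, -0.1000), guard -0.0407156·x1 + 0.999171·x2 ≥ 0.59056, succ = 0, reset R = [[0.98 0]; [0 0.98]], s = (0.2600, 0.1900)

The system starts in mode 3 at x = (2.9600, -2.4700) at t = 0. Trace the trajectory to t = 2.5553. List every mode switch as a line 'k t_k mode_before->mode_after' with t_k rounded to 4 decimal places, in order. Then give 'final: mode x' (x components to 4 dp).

1 1.4797 3->0
final: 0 6.0715 5.5272

Mode 3: guard c·x = 0.5906 hit at Δt = 1.4797 (t = 1.4797), x⁻ = (3.7956, 0.7457) → reset → x⁺ = (3.9797, 0.9208), jump to mode 0
Mode 0: flow for 1.0756 to horizon, guard not reached → x = (6.0715, 5.5272)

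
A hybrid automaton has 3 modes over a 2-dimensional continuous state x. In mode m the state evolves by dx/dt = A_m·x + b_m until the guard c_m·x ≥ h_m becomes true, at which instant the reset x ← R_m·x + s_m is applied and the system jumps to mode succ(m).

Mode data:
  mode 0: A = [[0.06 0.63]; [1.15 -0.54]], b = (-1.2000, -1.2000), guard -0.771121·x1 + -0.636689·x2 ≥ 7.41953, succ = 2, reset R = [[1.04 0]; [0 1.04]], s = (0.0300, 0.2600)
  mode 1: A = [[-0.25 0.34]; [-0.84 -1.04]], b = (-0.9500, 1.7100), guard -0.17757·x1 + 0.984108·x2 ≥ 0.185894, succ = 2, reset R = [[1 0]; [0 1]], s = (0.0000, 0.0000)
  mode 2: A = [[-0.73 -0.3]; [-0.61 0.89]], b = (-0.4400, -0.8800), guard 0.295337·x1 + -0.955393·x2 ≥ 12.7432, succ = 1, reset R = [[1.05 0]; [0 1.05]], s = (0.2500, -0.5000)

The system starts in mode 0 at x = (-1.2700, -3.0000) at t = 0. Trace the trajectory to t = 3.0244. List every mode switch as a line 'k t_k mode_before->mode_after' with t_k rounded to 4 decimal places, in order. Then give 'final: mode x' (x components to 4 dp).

1 0.9806 0->2
2 2.1669 2->1
final: 1 -3.1145 -3.9990

Mode 0: guard c·x = 7.4195 hit at Δt = 0.9806 (t = 0.9806), x⁻ = (-5.0935, -5.4844) → reset → x⁺ = (-5.2672, -5.4438), jump to mode 2
Mode 2: guard c·x = 12.7432 hit at Δt = 1.1863 (t = 2.1669), x⁻ = (-0.4105, -13.4651) → reset → x⁺ = (-0.1810, -14.6383), jump to mode 1
Mode 1: flow for 0.8575 to horizon, guard not reached → x = (-3.1145, -3.9990)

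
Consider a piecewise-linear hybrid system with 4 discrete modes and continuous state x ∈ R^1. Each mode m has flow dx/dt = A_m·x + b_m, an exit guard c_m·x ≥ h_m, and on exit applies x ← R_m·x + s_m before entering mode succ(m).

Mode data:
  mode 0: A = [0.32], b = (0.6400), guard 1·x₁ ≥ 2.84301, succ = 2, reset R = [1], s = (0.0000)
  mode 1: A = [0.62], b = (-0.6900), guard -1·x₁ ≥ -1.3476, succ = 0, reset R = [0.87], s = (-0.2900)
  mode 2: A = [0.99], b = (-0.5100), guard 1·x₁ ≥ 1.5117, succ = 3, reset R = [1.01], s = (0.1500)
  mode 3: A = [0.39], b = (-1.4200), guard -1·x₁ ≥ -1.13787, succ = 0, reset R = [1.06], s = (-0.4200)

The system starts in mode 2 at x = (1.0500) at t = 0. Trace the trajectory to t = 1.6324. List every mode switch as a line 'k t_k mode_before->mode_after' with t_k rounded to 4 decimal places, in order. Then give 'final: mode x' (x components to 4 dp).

1 0.6286 2->3
2 1.2503 3->0
final: 0 1.1485

Mode 2: guard c·x = 1.5117 hit at Δt = 0.6286 (t = 0.6286), x⁻ = (1.5117) → reset → x⁺ = (1.6768), jump to mode 3
Mode 3: guard c·x = -1.1379 hit at Δt = 0.6217 (t = 1.2503), x⁻ = (1.1379) → reset → x⁺ = (0.7861), jump to mode 0
Mode 0: flow for 0.3821 to horizon, guard not reached → x = (1.1485)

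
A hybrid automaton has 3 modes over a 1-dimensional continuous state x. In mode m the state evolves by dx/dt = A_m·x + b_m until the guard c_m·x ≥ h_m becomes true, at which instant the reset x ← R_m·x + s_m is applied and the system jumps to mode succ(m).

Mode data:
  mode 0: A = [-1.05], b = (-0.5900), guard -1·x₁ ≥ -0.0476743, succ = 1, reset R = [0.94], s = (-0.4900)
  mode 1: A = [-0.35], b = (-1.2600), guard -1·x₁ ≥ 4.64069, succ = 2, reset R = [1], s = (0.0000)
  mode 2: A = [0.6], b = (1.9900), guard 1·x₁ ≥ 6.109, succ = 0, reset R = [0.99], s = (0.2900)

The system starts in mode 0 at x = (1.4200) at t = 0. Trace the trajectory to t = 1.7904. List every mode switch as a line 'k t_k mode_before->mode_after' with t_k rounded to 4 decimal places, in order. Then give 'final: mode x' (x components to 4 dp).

Mode 0: guard c·x = -0.0477 hit at Δt = 1.1229 (t = 1.1229), x⁻ = (0.0477) → reset → x⁺ = (-0.4452), jump to mode 1
Mode 1: flow for 0.6675 to horizon, guard not reached → x = (-1.1025)

1 1.1229 0->1
final: 1 -1.1025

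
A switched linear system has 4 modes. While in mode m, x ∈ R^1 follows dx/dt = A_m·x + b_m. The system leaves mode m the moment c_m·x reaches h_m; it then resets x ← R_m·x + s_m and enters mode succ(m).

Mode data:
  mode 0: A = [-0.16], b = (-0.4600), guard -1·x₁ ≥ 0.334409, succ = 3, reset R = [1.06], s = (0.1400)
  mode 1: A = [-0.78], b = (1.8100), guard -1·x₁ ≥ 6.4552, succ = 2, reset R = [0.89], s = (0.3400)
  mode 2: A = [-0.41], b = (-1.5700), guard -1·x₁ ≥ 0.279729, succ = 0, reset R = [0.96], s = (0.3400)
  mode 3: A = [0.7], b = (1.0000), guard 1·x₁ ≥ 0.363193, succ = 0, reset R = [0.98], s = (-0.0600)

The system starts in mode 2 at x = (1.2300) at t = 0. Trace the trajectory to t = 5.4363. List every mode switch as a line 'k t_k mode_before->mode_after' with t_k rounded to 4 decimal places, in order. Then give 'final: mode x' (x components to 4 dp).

1 0.8644 2->0
2 1.7907 0->3
3 2.3467 3->0
4 3.7319 0->3
5 4.2879 3->0
final: 0 -0.2363

Mode 2: guard c·x = 0.2797 hit at Δt = 0.8644 (t = 0.8644), x⁻ = (-0.2797) → reset → x⁺ = (0.0715), jump to mode 0
Mode 0: guard c·x = 0.3344 hit at Δt = 0.9263 (t = 1.7907), x⁻ = (-0.3344) → reset → x⁺ = (-0.2145), jump to mode 3
Mode 3: guard c·x = 0.3632 hit at Δt = 0.5560 (t = 2.3467), x⁻ = (0.3632) → reset → x⁺ = (0.2959), jump to mode 0
Mode 0: guard c·x = 0.3344 hit at Δt = 1.3852 (t = 3.7319), x⁻ = (-0.3344) → reset → x⁺ = (-0.2145), jump to mode 3
Mode 3: guard c·x = 0.3632 hit at Δt = 0.5560 (t = 4.2879), x⁻ = (0.3632) → reset → x⁺ = (0.2959), jump to mode 0
Mode 0: flow for 1.1484 to horizon, guard not reached → x = (-0.2363)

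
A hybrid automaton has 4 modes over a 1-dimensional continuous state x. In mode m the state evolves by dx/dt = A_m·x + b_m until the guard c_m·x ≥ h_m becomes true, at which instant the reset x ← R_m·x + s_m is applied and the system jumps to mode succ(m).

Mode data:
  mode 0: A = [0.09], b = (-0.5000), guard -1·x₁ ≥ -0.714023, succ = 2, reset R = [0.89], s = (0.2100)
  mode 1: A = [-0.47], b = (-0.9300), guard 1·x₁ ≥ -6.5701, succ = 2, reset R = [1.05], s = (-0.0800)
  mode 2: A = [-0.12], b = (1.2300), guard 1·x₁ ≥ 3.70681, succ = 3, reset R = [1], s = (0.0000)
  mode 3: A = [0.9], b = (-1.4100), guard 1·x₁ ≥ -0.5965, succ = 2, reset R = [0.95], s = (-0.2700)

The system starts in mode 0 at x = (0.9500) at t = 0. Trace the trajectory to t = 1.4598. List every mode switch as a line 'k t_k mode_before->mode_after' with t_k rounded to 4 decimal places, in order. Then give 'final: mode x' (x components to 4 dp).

1 0.5552 0->2
final: 2 1.8129

Mode 0: guard c·x = -0.7140 hit at Δt = 0.5552 (t = 0.5552), x⁻ = (0.7140) → reset → x⁺ = (0.8455), jump to mode 2
Mode 2: flow for 0.9046 to horizon, guard not reached → x = (1.8129)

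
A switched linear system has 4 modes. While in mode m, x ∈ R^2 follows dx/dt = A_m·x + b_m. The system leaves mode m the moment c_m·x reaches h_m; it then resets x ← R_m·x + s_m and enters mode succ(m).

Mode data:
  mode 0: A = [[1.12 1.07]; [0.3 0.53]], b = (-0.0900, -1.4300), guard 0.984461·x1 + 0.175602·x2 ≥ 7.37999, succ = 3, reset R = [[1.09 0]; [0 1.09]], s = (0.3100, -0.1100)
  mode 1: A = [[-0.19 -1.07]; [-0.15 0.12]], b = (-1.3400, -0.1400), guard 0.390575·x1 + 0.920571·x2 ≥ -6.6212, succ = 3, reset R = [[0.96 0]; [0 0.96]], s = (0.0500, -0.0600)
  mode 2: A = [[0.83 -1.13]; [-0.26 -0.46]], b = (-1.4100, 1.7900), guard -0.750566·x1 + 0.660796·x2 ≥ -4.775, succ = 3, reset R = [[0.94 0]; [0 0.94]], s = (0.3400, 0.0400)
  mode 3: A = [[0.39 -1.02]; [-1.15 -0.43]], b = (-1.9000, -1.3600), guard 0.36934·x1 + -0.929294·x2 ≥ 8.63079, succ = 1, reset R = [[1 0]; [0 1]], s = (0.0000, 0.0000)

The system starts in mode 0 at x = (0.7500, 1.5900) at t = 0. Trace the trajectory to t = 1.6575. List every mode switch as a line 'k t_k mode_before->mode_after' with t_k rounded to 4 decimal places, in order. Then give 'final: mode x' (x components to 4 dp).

Mode 0: guard c·x = 7.3800 hit at Δt = 1.2212 (t = 1.2212), x⁻ = (7.1286, 2.0626) → reset → x⁺ = (8.0801, 2.1382), jump to mode 3
Mode 3: flow for 0.4363 to horizon, guard not reached → x = (8.7629, -2.5427)

1 1.2212 0->3
final: 3 8.7629 -2.5427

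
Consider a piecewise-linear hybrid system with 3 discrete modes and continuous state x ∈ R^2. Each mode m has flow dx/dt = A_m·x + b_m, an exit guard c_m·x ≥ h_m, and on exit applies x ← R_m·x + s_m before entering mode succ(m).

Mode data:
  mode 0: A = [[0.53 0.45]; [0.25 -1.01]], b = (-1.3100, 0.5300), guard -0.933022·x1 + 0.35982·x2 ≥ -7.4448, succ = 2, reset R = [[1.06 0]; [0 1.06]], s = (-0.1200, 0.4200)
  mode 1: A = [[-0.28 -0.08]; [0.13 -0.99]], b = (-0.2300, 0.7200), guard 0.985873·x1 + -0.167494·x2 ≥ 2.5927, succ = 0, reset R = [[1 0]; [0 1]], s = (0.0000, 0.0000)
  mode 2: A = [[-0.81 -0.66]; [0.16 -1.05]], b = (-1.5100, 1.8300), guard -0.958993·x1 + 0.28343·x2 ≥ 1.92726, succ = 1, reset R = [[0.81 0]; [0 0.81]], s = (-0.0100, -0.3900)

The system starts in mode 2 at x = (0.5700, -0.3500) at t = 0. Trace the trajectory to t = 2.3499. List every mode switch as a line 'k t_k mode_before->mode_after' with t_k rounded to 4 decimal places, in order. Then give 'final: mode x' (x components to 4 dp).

Mode 2: guard c·x = 1.9273 hit at Δt = 1.5481 (t = 1.5481), x⁻ = (-1.6501, 1.2166) → reset → x⁺ = (-1.3466, 0.5954), jump to mode 1
Mode 1: flow for 0.8018 to horizon, guard not reached → x = (-1.2744, 0.5738)

1 1.5481 2->1
final: 1 -1.2744 0.5738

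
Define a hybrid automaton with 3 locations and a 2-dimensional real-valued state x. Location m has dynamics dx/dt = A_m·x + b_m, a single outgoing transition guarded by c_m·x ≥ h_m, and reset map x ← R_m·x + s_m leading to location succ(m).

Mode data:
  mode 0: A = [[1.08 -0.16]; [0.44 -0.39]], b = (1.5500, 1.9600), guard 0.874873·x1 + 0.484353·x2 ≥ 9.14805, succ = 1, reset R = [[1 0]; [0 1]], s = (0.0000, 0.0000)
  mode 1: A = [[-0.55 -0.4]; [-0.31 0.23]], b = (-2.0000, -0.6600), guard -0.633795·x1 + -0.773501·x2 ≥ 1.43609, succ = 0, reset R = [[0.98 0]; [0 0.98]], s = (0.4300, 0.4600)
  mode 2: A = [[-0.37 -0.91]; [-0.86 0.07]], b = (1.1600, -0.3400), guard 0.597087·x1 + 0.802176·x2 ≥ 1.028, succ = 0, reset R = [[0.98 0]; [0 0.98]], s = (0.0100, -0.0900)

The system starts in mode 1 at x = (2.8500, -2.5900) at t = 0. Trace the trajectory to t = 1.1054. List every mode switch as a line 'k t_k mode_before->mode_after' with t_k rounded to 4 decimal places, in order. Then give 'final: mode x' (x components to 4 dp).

Mode 1: guard c·x = 1.4361 hit at Δt = 0.4201 (t = 0.4201), x⁻ = (1.9694, -3.4703) → reset → x⁺ = (2.3600, -2.9409), jump to mode 0
Mode 0: flow for 0.6853 to horizon, guard not reached → x = (6.7880, 0.0993)

1 0.4201 1->0
final: 0 6.7880 0.0993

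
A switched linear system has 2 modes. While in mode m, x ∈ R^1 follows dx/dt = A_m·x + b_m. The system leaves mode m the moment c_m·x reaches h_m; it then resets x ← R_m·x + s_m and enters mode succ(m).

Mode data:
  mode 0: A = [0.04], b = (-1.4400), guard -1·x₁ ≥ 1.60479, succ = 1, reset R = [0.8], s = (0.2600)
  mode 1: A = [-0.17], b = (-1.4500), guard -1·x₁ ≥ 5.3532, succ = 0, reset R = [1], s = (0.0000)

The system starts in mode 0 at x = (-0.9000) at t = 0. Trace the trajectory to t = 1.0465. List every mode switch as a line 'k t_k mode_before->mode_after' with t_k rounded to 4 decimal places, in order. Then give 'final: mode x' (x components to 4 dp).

1 0.4730 0->1
final: 1 -1.7211

Mode 0: guard c·x = 1.6048 hit at Δt = 0.4730 (t = 0.4730), x⁻ = (-1.6048) → reset → x⁺ = (-1.0238), jump to mode 1
Mode 1: flow for 0.5735 to horizon, guard not reached → x = (-1.7211)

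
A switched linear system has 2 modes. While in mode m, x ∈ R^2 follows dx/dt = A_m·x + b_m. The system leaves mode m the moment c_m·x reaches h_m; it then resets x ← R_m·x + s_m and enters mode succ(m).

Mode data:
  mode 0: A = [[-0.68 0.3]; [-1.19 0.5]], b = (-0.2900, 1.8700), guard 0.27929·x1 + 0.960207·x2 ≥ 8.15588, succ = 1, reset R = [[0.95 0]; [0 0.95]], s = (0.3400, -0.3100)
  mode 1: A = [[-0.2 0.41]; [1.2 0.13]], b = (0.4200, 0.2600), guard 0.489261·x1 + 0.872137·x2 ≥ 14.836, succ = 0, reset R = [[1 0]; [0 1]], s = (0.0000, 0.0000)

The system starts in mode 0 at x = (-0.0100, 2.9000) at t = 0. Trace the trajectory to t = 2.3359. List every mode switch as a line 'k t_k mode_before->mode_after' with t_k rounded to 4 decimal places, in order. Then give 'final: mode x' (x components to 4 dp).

Mode 0: guard c·x = 8.1559 hit at Δt = 1.3359 (t = 1.3359), x⁻ = (1.2643, 8.1261) → reset → x⁺ = (1.5411, 7.4098), jump to mode 1
Mode 1: flow for 1.0000 to horizon, guard not reached → x = (5.2863, 12.8809)

1 1.3359 0->1
final: 1 5.2863 12.8809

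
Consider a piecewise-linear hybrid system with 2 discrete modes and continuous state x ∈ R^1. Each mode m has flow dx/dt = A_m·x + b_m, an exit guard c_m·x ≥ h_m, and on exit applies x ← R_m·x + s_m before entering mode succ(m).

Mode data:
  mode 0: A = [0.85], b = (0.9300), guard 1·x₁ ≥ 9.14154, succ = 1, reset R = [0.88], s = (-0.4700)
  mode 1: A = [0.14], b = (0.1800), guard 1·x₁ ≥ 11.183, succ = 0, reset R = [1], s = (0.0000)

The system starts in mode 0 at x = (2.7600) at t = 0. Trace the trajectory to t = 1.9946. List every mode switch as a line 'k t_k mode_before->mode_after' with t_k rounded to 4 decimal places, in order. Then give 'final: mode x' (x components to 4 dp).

Mode 0: guard c·x = 9.1415 hit at Δt = 1.1491 (t = 1.1491), x⁻ = (9.1415) → reset → x⁺ = (7.5746), jump to mode 1
Mode 1: flow for 0.8455 to horizon, guard not reached → x = (8.6879)

1 1.1491 0->1
final: 1 8.6879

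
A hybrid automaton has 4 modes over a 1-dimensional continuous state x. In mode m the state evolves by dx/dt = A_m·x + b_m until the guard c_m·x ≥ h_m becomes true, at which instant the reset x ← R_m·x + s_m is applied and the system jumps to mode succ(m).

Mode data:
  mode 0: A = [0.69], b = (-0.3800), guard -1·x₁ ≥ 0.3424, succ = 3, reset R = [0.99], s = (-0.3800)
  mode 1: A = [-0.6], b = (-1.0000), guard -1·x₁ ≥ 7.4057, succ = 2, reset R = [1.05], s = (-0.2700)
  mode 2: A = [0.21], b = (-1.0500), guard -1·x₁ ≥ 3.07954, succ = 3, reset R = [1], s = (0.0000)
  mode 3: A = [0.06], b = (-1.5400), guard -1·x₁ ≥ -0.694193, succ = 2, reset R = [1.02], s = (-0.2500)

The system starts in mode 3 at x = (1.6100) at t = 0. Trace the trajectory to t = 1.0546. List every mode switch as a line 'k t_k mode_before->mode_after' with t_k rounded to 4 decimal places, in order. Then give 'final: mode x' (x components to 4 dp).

1 0.6227 3->2
final: 2 0.0269

Mode 3: guard c·x = -0.6942 hit at Δt = 0.6227 (t = 0.6227), x⁻ = (0.6942) → reset → x⁺ = (0.4581), jump to mode 2
Mode 2: flow for 0.4319 to horizon, guard not reached → x = (0.0269)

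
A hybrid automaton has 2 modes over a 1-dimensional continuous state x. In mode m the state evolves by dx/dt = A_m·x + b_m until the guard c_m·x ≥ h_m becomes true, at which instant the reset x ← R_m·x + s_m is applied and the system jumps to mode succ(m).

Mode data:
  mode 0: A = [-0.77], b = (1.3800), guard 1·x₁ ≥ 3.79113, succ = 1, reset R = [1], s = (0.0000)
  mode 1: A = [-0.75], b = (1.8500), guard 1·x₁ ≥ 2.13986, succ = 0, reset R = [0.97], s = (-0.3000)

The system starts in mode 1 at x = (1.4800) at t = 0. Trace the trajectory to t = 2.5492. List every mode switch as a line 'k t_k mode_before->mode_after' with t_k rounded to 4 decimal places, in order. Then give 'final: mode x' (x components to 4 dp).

1 1.4733 1->0
final: 0 1.7850

Mode 1: guard c·x = 2.1399 hit at Δt = 1.4733 (t = 1.4733), x⁻ = (2.1399) → reset → x⁺ = (1.7757), jump to mode 0
Mode 0: flow for 1.0759 to horizon, guard not reached → x = (1.7850)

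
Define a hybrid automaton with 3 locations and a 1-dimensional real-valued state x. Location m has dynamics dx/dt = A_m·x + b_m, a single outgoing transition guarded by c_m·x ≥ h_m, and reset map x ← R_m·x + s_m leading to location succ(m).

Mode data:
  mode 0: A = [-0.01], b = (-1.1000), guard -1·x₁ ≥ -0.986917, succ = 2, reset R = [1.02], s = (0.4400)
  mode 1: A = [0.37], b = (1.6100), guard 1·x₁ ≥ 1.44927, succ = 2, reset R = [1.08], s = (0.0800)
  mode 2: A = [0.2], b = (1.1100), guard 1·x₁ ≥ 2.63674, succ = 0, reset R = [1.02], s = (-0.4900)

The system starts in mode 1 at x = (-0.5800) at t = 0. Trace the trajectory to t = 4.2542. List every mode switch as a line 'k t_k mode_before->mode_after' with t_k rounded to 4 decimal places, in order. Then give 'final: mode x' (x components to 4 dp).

1 1.1636 1->2
2 1.8091 2->0
3 2.8957 0->2
4 3.6811 2->0
final: 0 1.5583

Mode 1: guard c·x = 1.4493 hit at Δt = 1.1636 (t = 1.1636), x⁻ = (1.4493) → reset → x⁺ = (1.6452), jump to mode 2
Mode 2: guard c·x = 2.6367 hit at Δt = 0.6455 (t = 1.8091), x⁻ = (2.6367) → reset → x⁺ = (2.1995), jump to mode 0
Mode 0: guard c·x = -0.9869 hit at Δt = 1.0866 (t = 2.8957), x⁻ = (0.9869) → reset → x⁺ = (1.4467), jump to mode 2
Mode 2: guard c·x = 2.6367 hit at Δt = 0.7854 (t = 3.6811), x⁻ = (2.6367) → reset → x⁺ = (2.1995), jump to mode 0
Mode 0: flow for 0.5731 to horizon, guard not reached → x = (1.5583)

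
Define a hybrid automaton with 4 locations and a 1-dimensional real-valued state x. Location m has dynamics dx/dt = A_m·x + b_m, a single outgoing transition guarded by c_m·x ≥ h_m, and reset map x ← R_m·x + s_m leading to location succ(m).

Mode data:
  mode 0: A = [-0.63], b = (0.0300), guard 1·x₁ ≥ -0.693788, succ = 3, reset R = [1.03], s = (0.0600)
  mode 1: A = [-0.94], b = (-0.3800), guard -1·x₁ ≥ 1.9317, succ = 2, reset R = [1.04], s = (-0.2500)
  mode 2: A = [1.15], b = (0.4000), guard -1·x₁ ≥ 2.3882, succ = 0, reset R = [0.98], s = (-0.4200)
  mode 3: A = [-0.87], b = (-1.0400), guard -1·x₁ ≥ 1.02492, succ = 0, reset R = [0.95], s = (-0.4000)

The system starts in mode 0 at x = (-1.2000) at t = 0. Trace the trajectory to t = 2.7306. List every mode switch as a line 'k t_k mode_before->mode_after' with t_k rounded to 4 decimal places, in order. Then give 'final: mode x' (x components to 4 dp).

1 0.8261 0->3
2 2.1530 3->0
final: 0 -0.9401

Mode 0: guard c·x = -0.6938 hit at Δt = 0.8261 (t = 0.8261), x⁻ = (-0.6938) → reset → x⁺ = (-0.6546), jump to mode 3
Mode 3: guard c·x = 1.0249 hit at Δt = 1.3269 (t = 2.1530), x⁻ = (-1.0249) → reset → x⁺ = (-1.3737), jump to mode 0
Mode 0: flow for 0.5776 to horizon, guard not reached → x = (-0.9401)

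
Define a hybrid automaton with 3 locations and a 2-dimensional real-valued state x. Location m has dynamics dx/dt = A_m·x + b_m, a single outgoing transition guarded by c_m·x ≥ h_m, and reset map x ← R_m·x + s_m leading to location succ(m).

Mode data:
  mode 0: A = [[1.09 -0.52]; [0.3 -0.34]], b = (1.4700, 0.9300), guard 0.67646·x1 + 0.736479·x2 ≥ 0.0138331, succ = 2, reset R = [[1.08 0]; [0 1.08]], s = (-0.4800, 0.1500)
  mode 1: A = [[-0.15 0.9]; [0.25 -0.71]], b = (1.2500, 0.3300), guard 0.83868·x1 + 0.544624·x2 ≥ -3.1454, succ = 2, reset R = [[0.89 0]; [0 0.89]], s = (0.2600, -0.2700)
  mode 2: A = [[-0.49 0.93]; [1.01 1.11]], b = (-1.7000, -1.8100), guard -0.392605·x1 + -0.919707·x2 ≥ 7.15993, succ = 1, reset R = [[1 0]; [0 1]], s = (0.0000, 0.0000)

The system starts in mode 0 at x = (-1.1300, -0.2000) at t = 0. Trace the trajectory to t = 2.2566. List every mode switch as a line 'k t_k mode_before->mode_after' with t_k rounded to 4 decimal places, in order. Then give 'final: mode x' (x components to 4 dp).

1 1.3057 0->2
final: 2 -2.7395 -3.4991

Mode 0: guard c·x = 0.0138 hit at Δt = 1.3057 (t = 1.3057), x⁻ = (-0.6087, 0.5779) → reset → x⁺ = (-1.1374, 0.7741), jump to mode 2
Mode 2: flow for 0.9509 to horizon, guard not reached → x = (-2.7395, -3.4991)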